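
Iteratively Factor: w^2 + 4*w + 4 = (w + 2)*(w + 2)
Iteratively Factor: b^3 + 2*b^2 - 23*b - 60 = (b - 5)*(b^2 + 7*b + 12) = (b - 5)*(b + 3)*(b + 4)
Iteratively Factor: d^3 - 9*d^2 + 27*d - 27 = (d - 3)*(d^2 - 6*d + 9) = (d - 3)^2*(d - 3)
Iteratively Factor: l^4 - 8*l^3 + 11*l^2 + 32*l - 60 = (l - 5)*(l^3 - 3*l^2 - 4*l + 12) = (l - 5)*(l - 2)*(l^2 - l - 6) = (l - 5)*(l - 2)*(l + 2)*(l - 3)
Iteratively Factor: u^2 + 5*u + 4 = (u + 1)*(u + 4)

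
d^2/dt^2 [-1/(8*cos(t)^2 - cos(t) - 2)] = (-256*sin(t)^4 + 193*sin(t)^2 - 28*cos(t) + 6*cos(3*t) + 97)/(8*sin(t)^2 + cos(t) - 6)^3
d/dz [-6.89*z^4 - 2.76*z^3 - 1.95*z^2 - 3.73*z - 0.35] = -27.56*z^3 - 8.28*z^2 - 3.9*z - 3.73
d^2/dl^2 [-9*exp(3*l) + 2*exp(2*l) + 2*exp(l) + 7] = (-81*exp(2*l) + 8*exp(l) + 2)*exp(l)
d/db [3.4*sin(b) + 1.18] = 3.4*cos(b)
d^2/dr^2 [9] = 0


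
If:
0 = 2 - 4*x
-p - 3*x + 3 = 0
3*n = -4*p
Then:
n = -2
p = 3/2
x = 1/2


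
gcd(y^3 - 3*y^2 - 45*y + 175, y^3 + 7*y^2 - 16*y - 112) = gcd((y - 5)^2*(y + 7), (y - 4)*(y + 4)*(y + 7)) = y + 7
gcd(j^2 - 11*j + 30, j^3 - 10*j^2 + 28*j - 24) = j - 6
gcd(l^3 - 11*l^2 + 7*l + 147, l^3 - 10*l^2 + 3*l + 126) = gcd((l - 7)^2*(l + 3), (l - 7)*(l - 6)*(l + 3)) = l^2 - 4*l - 21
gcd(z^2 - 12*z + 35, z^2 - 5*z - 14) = z - 7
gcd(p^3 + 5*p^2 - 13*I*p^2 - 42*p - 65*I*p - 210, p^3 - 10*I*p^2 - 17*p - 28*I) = p - 7*I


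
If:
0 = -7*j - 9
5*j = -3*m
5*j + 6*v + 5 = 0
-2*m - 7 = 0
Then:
No Solution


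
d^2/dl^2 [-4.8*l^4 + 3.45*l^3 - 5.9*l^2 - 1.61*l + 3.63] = -57.6*l^2 + 20.7*l - 11.8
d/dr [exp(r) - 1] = exp(r)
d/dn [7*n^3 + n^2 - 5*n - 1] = 21*n^2 + 2*n - 5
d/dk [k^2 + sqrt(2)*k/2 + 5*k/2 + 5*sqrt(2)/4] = 2*k + sqrt(2)/2 + 5/2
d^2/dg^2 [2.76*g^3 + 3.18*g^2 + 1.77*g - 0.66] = 16.56*g + 6.36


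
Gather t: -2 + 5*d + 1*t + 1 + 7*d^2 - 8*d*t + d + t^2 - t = 7*d^2 - 8*d*t + 6*d + t^2 - 1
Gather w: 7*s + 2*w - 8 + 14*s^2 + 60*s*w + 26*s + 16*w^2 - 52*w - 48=14*s^2 + 33*s + 16*w^2 + w*(60*s - 50) - 56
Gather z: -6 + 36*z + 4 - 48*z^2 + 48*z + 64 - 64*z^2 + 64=-112*z^2 + 84*z + 126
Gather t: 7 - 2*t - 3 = 4 - 2*t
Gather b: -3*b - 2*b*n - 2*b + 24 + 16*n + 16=b*(-2*n - 5) + 16*n + 40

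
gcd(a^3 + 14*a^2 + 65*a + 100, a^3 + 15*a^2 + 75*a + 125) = a^2 + 10*a + 25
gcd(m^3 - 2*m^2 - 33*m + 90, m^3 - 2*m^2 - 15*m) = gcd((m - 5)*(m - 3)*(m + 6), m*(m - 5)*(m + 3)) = m - 5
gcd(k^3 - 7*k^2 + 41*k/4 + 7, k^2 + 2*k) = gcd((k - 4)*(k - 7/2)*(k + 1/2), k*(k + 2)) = 1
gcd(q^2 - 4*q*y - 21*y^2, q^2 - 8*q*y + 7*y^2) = -q + 7*y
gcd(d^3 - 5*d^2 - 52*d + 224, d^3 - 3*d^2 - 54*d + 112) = d^2 - d - 56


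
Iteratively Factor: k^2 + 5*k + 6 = (k + 3)*(k + 2)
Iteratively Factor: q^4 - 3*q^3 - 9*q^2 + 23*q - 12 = (q - 1)*(q^3 - 2*q^2 - 11*q + 12) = (q - 1)*(q + 3)*(q^2 - 5*q + 4) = (q - 1)^2*(q + 3)*(q - 4)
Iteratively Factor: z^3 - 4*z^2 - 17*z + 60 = (z + 4)*(z^2 - 8*z + 15) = (z - 3)*(z + 4)*(z - 5)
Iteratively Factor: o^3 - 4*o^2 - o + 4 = (o + 1)*(o^2 - 5*o + 4) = (o - 1)*(o + 1)*(o - 4)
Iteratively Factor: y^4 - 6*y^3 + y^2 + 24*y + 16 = (y - 4)*(y^3 - 2*y^2 - 7*y - 4) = (y - 4)*(y + 1)*(y^2 - 3*y - 4) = (y - 4)*(y + 1)^2*(y - 4)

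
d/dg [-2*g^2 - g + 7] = -4*g - 1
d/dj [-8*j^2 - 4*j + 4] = -16*j - 4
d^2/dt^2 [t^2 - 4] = 2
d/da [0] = 0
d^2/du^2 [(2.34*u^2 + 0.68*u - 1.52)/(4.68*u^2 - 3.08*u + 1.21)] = (97.246656*u^3 - 279.2556*u^2 + 108.355104*u + 0.296691999999993)/(102.503232*u^6 - 202.378176*u^5 + 212.694768*u^4 - 133.866656*u^3 + 54.991596*u^2 - 13.528284*u + 1.771561)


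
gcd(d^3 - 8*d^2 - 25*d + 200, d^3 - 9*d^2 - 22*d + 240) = d^2 - 3*d - 40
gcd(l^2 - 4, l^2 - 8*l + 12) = l - 2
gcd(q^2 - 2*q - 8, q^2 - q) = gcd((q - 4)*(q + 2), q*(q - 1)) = 1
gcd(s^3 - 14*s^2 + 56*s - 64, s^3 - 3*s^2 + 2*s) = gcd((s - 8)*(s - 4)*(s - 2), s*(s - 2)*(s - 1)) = s - 2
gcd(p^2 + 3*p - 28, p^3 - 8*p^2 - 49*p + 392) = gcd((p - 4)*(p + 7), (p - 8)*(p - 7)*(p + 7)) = p + 7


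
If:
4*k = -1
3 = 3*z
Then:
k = -1/4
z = 1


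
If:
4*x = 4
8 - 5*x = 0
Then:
No Solution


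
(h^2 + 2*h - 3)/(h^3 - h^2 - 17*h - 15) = (h - 1)/(h^2 - 4*h - 5)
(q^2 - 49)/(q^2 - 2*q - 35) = (q + 7)/(q + 5)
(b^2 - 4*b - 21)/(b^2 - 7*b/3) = 3*(b^2 - 4*b - 21)/(b*(3*b - 7))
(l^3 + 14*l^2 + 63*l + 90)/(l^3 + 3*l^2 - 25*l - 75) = (l + 6)/(l - 5)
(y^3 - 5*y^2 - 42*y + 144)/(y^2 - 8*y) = y + 3 - 18/y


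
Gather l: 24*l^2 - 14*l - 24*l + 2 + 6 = 24*l^2 - 38*l + 8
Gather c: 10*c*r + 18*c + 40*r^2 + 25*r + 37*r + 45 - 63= c*(10*r + 18) + 40*r^2 + 62*r - 18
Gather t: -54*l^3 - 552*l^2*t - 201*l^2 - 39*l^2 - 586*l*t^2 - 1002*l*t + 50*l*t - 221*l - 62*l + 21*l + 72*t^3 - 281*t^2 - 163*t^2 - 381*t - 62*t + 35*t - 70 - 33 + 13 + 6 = -54*l^3 - 240*l^2 - 262*l + 72*t^3 + t^2*(-586*l - 444) + t*(-552*l^2 - 952*l - 408) - 84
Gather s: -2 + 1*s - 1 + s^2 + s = s^2 + 2*s - 3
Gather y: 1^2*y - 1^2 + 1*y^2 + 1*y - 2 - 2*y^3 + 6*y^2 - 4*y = -2*y^3 + 7*y^2 - 2*y - 3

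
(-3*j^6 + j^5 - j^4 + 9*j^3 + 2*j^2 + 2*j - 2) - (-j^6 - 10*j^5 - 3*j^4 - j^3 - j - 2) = -2*j^6 + 11*j^5 + 2*j^4 + 10*j^3 + 2*j^2 + 3*j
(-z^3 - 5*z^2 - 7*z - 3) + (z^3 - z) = -5*z^2 - 8*z - 3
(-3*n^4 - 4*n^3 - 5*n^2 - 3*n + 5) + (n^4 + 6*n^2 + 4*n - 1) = -2*n^4 - 4*n^3 + n^2 + n + 4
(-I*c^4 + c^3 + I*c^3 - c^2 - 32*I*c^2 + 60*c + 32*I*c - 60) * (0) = 0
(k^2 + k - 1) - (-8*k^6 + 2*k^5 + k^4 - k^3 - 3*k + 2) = 8*k^6 - 2*k^5 - k^4 + k^3 + k^2 + 4*k - 3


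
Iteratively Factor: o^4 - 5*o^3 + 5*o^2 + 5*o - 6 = (o - 1)*(o^3 - 4*o^2 + o + 6) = (o - 1)*(o + 1)*(o^2 - 5*o + 6) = (o - 2)*(o - 1)*(o + 1)*(o - 3)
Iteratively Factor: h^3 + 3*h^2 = (h + 3)*(h^2) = h*(h + 3)*(h)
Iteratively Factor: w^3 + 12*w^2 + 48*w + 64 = (w + 4)*(w^2 + 8*w + 16) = (w + 4)^2*(w + 4)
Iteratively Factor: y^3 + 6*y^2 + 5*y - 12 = (y + 3)*(y^2 + 3*y - 4) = (y - 1)*(y + 3)*(y + 4)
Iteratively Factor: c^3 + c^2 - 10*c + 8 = (c - 2)*(c^2 + 3*c - 4) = (c - 2)*(c - 1)*(c + 4)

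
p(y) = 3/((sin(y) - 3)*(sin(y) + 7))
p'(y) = -3*cos(y)/((sin(y) - 3)*(sin(y) + 7)^2) - 3*cos(y)/((sin(y) - 3)^2*(sin(y) + 7)) = -6*(sin(y) + 2)*cos(y)/((sin(y) - 3)^2*(sin(y) + 7)^2)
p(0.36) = -0.15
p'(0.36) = -0.03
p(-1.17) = -0.13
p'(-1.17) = -0.00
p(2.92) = -0.15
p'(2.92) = 0.03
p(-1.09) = -0.13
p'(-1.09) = -0.01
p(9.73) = -0.14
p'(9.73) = 0.02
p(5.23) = -0.13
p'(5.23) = -0.01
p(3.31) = -0.14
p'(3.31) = 0.02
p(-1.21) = -0.13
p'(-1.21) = -0.00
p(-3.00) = -0.14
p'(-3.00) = 0.02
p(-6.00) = -0.15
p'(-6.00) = -0.03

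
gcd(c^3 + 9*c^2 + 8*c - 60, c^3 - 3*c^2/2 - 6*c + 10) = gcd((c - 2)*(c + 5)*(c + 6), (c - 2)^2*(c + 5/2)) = c - 2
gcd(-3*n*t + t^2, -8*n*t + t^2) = t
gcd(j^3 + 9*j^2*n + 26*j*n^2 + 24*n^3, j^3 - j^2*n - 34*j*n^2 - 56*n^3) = j^2 + 6*j*n + 8*n^2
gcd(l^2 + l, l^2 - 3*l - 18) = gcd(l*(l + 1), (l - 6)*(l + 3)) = 1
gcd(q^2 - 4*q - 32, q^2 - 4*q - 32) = q^2 - 4*q - 32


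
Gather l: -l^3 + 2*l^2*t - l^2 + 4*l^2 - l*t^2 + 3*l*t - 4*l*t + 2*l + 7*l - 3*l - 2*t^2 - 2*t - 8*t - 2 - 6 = -l^3 + l^2*(2*t + 3) + l*(-t^2 - t + 6) - 2*t^2 - 10*t - 8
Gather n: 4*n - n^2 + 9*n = -n^2 + 13*n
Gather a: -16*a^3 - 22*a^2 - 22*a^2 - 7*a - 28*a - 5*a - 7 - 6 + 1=-16*a^3 - 44*a^2 - 40*a - 12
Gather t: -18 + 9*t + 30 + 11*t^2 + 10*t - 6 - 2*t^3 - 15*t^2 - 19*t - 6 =-2*t^3 - 4*t^2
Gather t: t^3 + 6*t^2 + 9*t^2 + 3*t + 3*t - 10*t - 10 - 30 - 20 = t^3 + 15*t^2 - 4*t - 60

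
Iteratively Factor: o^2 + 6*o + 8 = (o + 2)*(o + 4)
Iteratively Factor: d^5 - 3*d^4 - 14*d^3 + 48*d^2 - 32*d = (d - 2)*(d^4 - d^3 - 16*d^2 + 16*d) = d*(d - 2)*(d^3 - d^2 - 16*d + 16) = d*(d - 4)*(d - 2)*(d^2 + 3*d - 4) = d*(d - 4)*(d - 2)*(d - 1)*(d + 4)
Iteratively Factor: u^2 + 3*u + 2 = (u + 1)*(u + 2)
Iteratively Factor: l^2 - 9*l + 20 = (l - 4)*(l - 5)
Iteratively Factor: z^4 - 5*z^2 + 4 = (z + 2)*(z^3 - 2*z^2 - z + 2) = (z - 1)*(z + 2)*(z^2 - z - 2) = (z - 2)*(z - 1)*(z + 2)*(z + 1)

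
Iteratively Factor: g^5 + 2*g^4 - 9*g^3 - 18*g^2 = (g + 3)*(g^4 - g^3 - 6*g^2) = g*(g + 3)*(g^3 - g^2 - 6*g) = g^2*(g + 3)*(g^2 - g - 6) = g^2*(g + 2)*(g + 3)*(g - 3)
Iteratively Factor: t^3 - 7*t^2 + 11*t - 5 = (t - 5)*(t^2 - 2*t + 1) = (t - 5)*(t - 1)*(t - 1)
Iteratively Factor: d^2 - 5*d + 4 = (d - 4)*(d - 1)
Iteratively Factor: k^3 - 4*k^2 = (k)*(k^2 - 4*k) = k^2*(k - 4)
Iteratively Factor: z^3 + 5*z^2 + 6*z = (z + 2)*(z^2 + 3*z) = z*(z + 2)*(z + 3)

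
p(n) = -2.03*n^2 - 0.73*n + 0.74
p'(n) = -4.06*n - 0.73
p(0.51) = -0.16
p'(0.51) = -2.80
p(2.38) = -12.50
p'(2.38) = -10.39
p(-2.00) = -5.92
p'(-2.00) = 7.39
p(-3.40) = -20.24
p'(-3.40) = 13.07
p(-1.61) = -3.35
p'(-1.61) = 5.81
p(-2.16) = -7.15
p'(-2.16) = 8.04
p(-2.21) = -7.56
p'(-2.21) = 8.24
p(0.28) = 0.38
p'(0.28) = -1.87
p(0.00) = 0.74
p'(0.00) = -0.73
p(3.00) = -19.72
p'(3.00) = -12.91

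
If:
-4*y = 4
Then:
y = -1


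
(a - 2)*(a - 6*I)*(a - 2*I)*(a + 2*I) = a^4 - 2*a^3 - 6*I*a^3 + 4*a^2 + 12*I*a^2 - 8*a - 24*I*a + 48*I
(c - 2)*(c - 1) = c^2 - 3*c + 2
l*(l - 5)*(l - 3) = l^3 - 8*l^2 + 15*l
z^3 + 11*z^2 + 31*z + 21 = (z + 1)*(z + 3)*(z + 7)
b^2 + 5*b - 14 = (b - 2)*(b + 7)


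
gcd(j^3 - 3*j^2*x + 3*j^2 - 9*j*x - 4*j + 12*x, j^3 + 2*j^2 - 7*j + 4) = j^2 + 3*j - 4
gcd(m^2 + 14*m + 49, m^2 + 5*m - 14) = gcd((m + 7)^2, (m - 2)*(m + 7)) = m + 7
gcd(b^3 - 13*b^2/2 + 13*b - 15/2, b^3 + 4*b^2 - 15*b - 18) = b - 3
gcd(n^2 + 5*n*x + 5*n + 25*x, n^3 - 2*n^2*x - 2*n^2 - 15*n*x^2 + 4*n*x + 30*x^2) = 1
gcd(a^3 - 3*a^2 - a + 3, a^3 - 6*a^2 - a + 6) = a^2 - 1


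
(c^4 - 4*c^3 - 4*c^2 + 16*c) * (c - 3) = c^5 - 7*c^4 + 8*c^3 + 28*c^2 - 48*c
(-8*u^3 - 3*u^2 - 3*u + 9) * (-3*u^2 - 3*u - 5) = 24*u^5 + 33*u^4 + 58*u^3 - 3*u^2 - 12*u - 45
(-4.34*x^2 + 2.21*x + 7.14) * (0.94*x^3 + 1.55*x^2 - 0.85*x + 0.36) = -4.0796*x^5 - 4.6496*x^4 + 13.8261*x^3 + 7.6261*x^2 - 5.2734*x + 2.5704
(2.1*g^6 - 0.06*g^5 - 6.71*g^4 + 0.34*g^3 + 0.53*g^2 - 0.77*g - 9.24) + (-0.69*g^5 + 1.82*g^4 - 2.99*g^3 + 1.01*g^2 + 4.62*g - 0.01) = 2.1*g^6 - 0.75*g^5 - 4.89*g^4 - 2.65*g^3 + 1.54*g^2 + 3.85*g - 9.25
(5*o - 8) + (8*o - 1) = 13*o - 9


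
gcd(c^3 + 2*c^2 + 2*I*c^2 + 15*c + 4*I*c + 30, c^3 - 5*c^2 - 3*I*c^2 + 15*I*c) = c - 3*I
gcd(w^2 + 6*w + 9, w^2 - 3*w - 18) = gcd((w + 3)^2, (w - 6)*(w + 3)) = w + 3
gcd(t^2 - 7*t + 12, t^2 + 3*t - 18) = t - 3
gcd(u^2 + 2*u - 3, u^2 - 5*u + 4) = u - 1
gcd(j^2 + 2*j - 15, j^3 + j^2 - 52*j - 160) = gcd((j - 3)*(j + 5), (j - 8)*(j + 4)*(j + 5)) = j + 5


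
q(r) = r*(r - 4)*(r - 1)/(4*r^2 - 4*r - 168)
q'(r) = r*(4 - 8*r)*(r - 4)*(r - 1)/(4*r^2 - 4*r - 168)^2 + r*(r - 4)/(4*r^2 - 4*r - 168) + r*(r - 1)/(4*r^2 - 4*r - 168) + (r - 4)*(r - 1)/(4*r^2 - 4*r - 168) = (r^4 - 2*r^3 - 125*r^2 + 420*r - 168)/(4*(r^4 - 2*r^3 - 83*r^2 + 84*r + 1764))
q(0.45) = -0.01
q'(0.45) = -0.00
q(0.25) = -0.00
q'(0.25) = -0.01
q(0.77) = -0.00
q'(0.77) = 0.01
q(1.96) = 0.02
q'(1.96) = 0.03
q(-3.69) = 1.35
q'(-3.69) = -1.28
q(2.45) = 0.04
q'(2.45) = 0.02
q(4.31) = -0.04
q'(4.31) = -0.16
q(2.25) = 0.03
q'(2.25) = 0.02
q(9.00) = 3.00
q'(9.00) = -0.39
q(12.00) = 2.93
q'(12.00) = 0.13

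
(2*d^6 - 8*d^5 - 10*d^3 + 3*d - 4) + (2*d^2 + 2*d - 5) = 2*d^6 - 8*d^5 - 10*d^3 + 2*d^2 + 5*d - 9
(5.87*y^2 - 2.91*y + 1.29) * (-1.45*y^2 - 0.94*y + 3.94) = -8.5115*y^4 - 1.2983*y^3 + 23.9927*y^2 - 12.678*y + 5.0826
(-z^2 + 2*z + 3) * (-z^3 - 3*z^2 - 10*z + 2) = z^5 + z^4 + z^3 - 31*z^2 - 26*z + 6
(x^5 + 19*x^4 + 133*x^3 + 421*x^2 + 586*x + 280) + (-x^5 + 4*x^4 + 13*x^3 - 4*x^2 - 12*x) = 23*x^4 + 146*x^3 + 417*x^2 + 574*x + 280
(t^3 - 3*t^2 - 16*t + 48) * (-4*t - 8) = -4*t^4 + 4*t^3 + 88*t^2 - 64*t - 384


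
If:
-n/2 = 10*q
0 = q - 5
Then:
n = -100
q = 5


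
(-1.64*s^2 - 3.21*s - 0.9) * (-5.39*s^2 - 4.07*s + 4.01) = 8.8396*s^4 + 23.9767*s^3 + 11.3393*s^2 - 9.2091*s - 3.609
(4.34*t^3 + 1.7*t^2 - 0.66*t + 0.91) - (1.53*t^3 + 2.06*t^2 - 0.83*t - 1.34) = 2.81*t^3 - 0.36*t^2 + 0.17*t + 2.25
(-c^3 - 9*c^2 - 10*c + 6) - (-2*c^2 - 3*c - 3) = -c^3 - 7*c^2 - 7*c + 9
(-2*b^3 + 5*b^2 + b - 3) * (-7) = 14*b^3 - 35*b^2 - 7*b + 21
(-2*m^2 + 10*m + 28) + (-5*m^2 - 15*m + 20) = -7*m^2 - 5*m + 48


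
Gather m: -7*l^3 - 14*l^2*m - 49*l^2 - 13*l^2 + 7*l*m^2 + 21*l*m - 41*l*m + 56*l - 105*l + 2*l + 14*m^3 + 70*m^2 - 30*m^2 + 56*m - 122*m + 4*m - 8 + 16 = -7*l^3 - 62*l^2 - 47*l + 14*m^3 + m^2*(7*l + 40) + m*(-14*l^2 - 20*l - 62) + 8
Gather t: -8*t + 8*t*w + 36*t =t*(8*w + 28)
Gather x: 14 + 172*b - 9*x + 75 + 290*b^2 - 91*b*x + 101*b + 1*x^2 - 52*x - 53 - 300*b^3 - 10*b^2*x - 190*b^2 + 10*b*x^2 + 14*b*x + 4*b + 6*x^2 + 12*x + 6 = -300*b^3 + 100*b^2 + 277*b + x^2*(10*b + 7) + x*(-10*b^2 - 77*b - 49) + 42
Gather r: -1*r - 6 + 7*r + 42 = 6*r + 36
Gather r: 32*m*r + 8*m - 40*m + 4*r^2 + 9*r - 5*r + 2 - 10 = -32*m + 4*r^2 + r*(32*m + 4) - 8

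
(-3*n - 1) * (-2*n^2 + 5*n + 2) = 6*n^3 - 13*n^2 - 11*n - 2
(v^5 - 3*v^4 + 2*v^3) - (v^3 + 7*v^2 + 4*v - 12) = v^5 - 3*v^4 + v^3 - 7*v^2 - 4*v + 12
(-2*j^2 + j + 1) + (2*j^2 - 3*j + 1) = 2 - 2*j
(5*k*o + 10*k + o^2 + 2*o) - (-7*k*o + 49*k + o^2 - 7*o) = 12*k*o - 39*k + 9*o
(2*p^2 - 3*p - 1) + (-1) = 2*p^2 - 3*p - 2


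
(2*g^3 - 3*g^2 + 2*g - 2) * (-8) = -16*g^3 + 24*g^2 - 16*g + 16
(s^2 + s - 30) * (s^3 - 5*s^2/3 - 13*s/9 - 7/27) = s^5 - 2*s^4/3 - 298*s^3/9 + 1304*s^2/27 + 1163*s/27 + 70/9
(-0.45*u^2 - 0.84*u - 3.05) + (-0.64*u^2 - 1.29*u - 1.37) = -1.09*u^2 - 2.13*u - 4.42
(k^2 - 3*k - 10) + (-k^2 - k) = -4*k - 10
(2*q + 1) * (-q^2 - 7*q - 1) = -2*q^3 - 15*q^2 - 9*q - 1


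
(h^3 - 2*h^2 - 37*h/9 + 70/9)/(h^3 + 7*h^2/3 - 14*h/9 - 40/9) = (9*h^2 - 36*h + 35)/(9*h^2 + 3*h - 20)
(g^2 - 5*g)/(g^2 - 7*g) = (g - 5)/(g - 7)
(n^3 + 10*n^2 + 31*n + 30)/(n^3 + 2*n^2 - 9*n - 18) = (n + 5)/(n - 3)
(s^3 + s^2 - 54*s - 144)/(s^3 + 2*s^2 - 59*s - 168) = (s + 6)/(s + 7)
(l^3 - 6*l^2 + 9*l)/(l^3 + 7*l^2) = (l^2 - 6*l + 9)/(l*(l + 7))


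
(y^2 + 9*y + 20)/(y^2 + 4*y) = (y + 5)/y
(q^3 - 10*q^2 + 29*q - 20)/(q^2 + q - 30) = (q^2 - 5*q + 4)/(q + 6)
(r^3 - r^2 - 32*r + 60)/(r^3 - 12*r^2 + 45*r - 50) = (r + 6)/(r - 5)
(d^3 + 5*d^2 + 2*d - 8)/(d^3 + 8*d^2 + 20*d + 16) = (d - 1)/(d + 2)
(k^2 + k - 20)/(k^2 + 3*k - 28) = (k + 5)/(k + 7)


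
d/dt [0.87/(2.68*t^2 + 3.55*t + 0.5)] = (-4.6632*t - 3.0885)/(2.68*t^2 + 3.55*t + 0.5)^2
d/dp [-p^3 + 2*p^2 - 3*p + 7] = -3*p^2 + 4*p - 3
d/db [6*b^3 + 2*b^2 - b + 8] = 18*b^2 + 4*b - 1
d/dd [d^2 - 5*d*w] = 2*d - 5*w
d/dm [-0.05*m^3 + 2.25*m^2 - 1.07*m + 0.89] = -0.15*m^2 + 4.5*m - 1.07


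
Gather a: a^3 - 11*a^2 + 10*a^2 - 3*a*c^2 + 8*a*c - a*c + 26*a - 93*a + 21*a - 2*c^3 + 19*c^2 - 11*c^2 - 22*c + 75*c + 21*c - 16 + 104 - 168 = a^3 - a^2 + a*(-3*c^2 + 7*c - 46) - 2*c^3 + 8*c^2 + 74*c - 80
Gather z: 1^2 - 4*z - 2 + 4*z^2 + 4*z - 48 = 4*z^2 - 49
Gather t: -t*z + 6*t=t*(6 - z)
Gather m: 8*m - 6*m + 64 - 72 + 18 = 2*m + 10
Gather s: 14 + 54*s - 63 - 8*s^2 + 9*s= -8*s^2 + 63*s - 49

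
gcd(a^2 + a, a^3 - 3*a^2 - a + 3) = a + 1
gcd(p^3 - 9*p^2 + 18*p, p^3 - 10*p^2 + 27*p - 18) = p^2 - 9*p + 18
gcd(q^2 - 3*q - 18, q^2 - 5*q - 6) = q - 6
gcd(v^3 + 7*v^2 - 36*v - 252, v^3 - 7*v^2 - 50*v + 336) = v^2 + v - 42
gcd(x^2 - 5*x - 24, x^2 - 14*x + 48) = x - 8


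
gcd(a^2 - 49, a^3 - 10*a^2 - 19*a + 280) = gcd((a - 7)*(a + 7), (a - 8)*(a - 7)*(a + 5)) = a - 7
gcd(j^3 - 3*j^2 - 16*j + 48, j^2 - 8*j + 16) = j - 4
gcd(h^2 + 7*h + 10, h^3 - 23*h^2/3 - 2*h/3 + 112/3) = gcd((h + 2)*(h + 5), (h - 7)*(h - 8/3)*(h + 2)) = h + 2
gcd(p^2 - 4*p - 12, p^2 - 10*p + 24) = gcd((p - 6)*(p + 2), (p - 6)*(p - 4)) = p - 6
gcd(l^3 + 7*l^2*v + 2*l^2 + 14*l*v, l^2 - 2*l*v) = l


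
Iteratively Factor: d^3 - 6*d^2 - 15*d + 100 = (d - 5)*(d^2 - d - 20) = (d - 5)^2*(d + 4)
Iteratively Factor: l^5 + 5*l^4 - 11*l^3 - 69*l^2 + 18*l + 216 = (l + 3)*(l^4 + 2*l^3 - 17*l^2 - 18*l + 72) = (l + 3)*(l + 4)*(l^3 - 2*l^2 - 9*l + 18) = (l - 2)*(l + 3)*(l + 4)*(l^2 - 9) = (l - 3)*(l - 2)*(l + 3)*(l + 4)*(l + 3)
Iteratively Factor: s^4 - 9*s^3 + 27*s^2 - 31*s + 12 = (s - 3)*(s^3 - 6*s^2 + 9*s - 4) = (s - 3)*(s - 1)*(s^2 - 5*s + 4) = (s - 3)*(s - 1)^2*(s - 4)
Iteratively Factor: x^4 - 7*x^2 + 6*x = (x - 1)*(x^3 + x^2 - 6*x) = x*(x - 1)*(x^2 + x - 6) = x*(x - 1)*(x + 3)*(x - 2)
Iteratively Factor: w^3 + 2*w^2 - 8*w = (w - 2)*(w^2 + 4*w) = w*(w - 2)*(w + 4)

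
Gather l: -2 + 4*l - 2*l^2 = -2*l^2 + 4*l - 2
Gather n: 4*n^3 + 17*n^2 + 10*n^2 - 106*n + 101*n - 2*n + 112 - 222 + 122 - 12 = 4*n^3 + 27*n^2 - 7*n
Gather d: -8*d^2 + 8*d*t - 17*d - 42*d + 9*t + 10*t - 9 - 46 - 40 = -8*d^2 + d*(8*t - 59) + 19*t - 95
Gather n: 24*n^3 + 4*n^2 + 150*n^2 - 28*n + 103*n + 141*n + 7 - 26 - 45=24*n^3 + 154*n^2 + 216*n - 64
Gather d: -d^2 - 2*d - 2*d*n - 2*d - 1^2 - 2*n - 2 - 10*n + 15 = -d^2 + d*(-2*n - 4) - 12*n + 12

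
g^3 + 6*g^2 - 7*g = g*(g - 1)*(g + 7)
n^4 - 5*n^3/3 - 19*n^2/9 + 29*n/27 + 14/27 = (n - 7/3)*(n - 2/3)*(n + 1/3)*(n + 1)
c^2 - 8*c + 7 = (c - 7)*(c - 1)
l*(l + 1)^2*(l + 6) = l^4 + 8*l^3 + 13*l^2 + 6*l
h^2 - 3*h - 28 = (h - 7)*(h + 4)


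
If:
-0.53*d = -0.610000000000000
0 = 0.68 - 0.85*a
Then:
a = 0.80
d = 1.15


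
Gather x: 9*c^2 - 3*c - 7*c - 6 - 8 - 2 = 9*c^2 - 10*c - 16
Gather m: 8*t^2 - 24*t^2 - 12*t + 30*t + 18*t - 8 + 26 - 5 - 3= -16*t^2 + 36*t + 10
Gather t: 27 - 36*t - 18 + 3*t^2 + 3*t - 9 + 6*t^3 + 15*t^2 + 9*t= 6*t^3 + 18*t^2 - 24*t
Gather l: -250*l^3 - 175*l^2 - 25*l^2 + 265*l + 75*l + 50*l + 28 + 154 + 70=-250*l^3 - 200*l^2 + 390*l + 252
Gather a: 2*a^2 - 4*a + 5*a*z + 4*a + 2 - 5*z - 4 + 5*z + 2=2*a^2 + 5*a*z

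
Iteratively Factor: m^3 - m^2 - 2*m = (m + 1)*(m^2 - 2*m) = m*(m + 1)*(m - 2)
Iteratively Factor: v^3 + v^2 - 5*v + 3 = (v - 1)*(v^2 + 2*v - 3) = (v - 1)*(v + 3)*(v - 1)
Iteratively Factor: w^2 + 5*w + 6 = (w + 2)*(w + 3)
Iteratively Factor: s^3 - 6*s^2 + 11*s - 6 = (s - 2)*(s^2 - 4*s + 3) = (s - 2)*(s - 1)*(s - 3)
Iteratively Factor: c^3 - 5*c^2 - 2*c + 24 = (c - 3)*(c^2 - 2*c - 8) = (c - 4)*(c - 3)*(c + 2)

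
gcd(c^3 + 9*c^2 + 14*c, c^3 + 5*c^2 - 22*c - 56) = c^2 + 9*c + 14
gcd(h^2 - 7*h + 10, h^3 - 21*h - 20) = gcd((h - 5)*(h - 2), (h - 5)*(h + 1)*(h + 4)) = h - 5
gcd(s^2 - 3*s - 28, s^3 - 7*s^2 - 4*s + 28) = s - 7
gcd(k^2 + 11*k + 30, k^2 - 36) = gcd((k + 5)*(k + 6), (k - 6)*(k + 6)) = k + 6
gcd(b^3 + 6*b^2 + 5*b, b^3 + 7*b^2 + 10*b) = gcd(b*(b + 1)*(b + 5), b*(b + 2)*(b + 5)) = b^2 + 5*b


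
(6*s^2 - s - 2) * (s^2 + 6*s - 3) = 6*s^4 + 35*s^3 - 26*s^2 - 9*s + 6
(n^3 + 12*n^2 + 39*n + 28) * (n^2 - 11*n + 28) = n^5 + n^4 - 65*n^3 - 65*n^2 + 784*n + 784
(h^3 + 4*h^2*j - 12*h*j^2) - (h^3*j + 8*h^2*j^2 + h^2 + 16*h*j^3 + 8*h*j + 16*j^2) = -h^3*j + h^3 - 8*h^2*j^2 + 4*h^2*j - h^2 - 16*h*j^3 - 12*h*j^2 - 8*h*j - 16*j^2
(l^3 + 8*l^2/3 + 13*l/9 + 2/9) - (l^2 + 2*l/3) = l^3 + 5*l^2/3 + 7*l/9 + 2/9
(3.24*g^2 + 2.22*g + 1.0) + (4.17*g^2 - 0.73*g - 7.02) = 7.41*g^2 + 1.49*g - 6.02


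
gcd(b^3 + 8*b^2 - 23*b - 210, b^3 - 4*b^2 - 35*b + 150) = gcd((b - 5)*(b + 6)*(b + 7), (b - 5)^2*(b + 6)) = b^2 + b - 30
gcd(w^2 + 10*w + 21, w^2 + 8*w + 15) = w + 3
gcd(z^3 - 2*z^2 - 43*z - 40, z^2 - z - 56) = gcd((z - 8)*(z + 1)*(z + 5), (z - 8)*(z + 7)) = z - 8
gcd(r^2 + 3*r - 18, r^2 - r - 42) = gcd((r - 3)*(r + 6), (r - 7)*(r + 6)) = r + 6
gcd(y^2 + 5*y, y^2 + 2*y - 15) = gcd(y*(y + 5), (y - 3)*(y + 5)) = y + 5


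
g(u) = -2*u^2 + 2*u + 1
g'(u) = 2 - 4*u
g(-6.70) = -102.18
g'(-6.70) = 28.80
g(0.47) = 1.50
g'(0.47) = 0.12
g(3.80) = -20.28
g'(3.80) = -13.20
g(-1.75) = -8.62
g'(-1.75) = 9.00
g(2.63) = -7.57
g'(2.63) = -8.52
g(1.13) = 0.71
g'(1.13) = -2.52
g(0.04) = 1.08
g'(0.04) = 1.84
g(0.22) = 1.34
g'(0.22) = 1.12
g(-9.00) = -179.00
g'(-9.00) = 38.00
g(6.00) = -59.00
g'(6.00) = -22.00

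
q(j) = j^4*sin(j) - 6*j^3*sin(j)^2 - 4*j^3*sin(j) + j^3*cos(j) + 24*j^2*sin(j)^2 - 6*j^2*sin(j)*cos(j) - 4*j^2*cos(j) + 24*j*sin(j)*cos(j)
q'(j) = j^4*cos(j) - 12*j^3*sin(j)*cos(j) + 3*j^3*sin(j) - 4*j^3*cos(j) - 12*j^2*sin(j)^2 + 48*j^2*sin(j)*cos(j) - 8*j^2*sin(j) - 6*j^2*cos(j)^2 + 3*j^2*cos(j) + 24*j*sin(j)^2 - 12*j*sin(j)*cos(j) + 24*j*cos(j)^2 - 8*j*cos(j) + 24*sin(j)*cos(j)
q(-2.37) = 25.62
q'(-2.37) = 106.57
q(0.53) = 5.21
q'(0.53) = 19.11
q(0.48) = 4.29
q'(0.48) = 17.46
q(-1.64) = 62.98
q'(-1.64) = -24.51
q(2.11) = 15.72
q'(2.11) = -35.11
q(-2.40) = 22.43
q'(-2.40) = 105.70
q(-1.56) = 60.48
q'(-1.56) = -37.56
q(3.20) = 10.77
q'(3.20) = 40.14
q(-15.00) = -28450.08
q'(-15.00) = -18401.35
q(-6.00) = 329.93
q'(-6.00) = 2770.11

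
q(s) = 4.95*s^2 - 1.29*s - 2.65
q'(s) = 9.9*s - 1.29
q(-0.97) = 3.26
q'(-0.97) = -10.89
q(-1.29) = 7.25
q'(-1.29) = -14.06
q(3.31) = 47.31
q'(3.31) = 31.48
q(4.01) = 71.77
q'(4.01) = 38.41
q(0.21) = -2.70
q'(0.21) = 0.79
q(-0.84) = 1.93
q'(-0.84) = -9.61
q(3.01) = 38.31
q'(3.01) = 28.51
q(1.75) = 10.25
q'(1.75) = 16.04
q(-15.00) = 1130.45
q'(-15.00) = -149.79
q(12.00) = 694.67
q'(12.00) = 117.51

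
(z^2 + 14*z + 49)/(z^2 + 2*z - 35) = (z + 7)/(z - 5)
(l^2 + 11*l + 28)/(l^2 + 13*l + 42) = (l + 4)/(l + 6)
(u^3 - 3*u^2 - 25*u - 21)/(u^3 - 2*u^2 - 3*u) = (u^2 - 4*u - 21)/(u*(u - 3))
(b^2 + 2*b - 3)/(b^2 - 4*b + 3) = (b + 3)/(b - 3)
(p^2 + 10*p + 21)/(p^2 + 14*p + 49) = (p + 3)/(p + 7)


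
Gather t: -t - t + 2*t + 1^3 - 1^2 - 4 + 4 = 0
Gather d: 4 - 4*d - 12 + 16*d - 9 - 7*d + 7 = 5*d - 10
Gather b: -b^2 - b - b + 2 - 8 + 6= -b^2 - 2*b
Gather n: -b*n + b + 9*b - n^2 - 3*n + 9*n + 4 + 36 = 10*b - n^2 + n*(6 - b) + 40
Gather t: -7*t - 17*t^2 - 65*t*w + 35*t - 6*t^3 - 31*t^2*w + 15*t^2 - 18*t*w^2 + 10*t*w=-6*t^3 + t^2*(-31*w - 2) + t*(-18*w^2 - 55*w + 28)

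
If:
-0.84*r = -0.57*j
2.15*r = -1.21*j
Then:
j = 0.00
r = 0.00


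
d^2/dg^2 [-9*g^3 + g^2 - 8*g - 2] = 2 - 54*g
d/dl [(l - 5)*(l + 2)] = 2*l - 3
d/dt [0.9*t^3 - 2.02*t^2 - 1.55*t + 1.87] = 2.7*t^2 - 4.04*t - 1.55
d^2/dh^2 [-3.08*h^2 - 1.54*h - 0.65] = -6.16000000000000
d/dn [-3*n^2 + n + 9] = 1 - 6*n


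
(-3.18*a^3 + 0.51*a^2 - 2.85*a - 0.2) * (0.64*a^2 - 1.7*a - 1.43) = -2.0352*a^5 + 5.7324*a^4 + 1.8564*a^3 + 3.9877*a^2 + 4.4155*a + 0.286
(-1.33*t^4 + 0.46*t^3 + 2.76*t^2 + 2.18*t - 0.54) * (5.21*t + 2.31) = -6.9293*t^5 - 0.6757*t^4 + 15.4422*t^3 + 17.7334*t^2 + 2.2224*t - 1.2474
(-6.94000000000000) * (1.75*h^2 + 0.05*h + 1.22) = -12.145*h^2 - 0.347*h - 8.4668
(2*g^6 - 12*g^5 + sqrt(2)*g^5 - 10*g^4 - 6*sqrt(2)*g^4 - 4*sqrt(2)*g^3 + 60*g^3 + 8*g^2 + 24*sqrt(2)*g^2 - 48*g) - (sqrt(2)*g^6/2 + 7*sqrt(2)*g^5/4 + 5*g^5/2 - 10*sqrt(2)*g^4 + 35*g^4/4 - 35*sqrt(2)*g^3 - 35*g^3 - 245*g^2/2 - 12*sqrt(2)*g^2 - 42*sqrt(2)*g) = -sqrt(2)*g^6/2 + 2*g^6 - 29*g^5/2 - 3*sqrt(2)*g^5/4 - 75*g^4/4 + 4*sqrt(2)*g^4 + 31*sqrt(2)*g^3 + 95*g^3 + 36*sqrt(2)*g^2 + 261*g^2/2 - 48*g + 42*sqrt(2)*g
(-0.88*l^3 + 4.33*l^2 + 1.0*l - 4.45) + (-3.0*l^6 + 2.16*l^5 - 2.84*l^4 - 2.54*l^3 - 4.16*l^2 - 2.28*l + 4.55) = -3.0*l^6 + 2.16*l^5 - 2.84*l^4 - 3.42*l^3 + 0.17*l^2 - 1.28*l + 0.0999999999999996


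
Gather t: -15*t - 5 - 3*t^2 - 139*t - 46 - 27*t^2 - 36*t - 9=-30*t^2 - 190*t - 60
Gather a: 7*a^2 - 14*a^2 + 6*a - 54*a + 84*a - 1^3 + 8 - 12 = -7*a^2 + 36*a - 5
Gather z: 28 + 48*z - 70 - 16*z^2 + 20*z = -16*z^2 + 68*z - 42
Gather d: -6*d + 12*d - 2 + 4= 6*d + 2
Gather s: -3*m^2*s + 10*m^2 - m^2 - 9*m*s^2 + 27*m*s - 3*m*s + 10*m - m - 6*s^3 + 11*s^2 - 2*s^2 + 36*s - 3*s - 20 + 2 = 9*m^2 + 9*m - 6*s^3 + s^2*(9 - 9*m) + s*(-3*m^2 + 24*m + 33) - 18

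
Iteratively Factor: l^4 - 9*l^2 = (l)*(l^3 - 9*l) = l^2*(l^2 - 9) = l^2*(l - 3)*(l + 3)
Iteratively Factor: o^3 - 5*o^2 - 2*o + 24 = (o + 2)*(o^2 - 7*o + 12) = (o - 4)*(o + 2)*(o - 3)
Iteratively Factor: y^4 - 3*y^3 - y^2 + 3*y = (y - 3)*(y^3 - y) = (y - 3)*(y - 1)*(y^2 + y) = (y - 3)*(y - 1)*(y + 1)*(y)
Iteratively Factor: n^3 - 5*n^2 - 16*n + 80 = (n + 4)*(n^2 - 9*n + 20) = (n - 4)*(n + 4)*(n - 5)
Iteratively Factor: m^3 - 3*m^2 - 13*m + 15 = (m - 1)*(m^2 - 2*m - 15) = (m - 5)*(m - 1)*(m + 3)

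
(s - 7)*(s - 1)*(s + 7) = s^3 - s^2 - 49*s + 49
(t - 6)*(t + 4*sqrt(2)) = t^2 - 6*t + 4*sqrt(2)*t - 24*sqrt(2)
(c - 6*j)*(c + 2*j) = c^2 - 4*c*j - 12*j^2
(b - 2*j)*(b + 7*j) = b^2 + 5*b*j - 14*j^2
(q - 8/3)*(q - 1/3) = q^2 - 3*q + 8/9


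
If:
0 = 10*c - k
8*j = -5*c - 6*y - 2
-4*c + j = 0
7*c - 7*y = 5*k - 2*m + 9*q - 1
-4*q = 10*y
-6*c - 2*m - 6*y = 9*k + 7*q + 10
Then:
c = -36/611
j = -144/611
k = -360/611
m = -14659/7332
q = -275/3666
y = 55/1833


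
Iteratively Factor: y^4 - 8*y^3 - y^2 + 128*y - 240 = (y + 4)*(y^3 - 12*y^2 + 47*y - 60) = (y - 5)*(y + 4)*(y^2 - 7*y + 12) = (y - 5)*(y - 3)*(y + 4)*(y - 4)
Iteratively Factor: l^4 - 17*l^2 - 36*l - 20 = (l + 2)*(l^3 - 2*l^2 - 13*l - 10) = (l + 2)^2*(l^2 - 4*l - 5) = (l + 1)*(l + 2)^2*(l - 5)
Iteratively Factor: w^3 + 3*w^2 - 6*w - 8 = (w + 4)*(w^2 - w - 2) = (w + 1)*(w + 4)*(w - 2)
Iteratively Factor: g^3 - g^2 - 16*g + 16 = (g - 4)*(g^2 + 3*g - 4) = (g - 4)*(g - 1)*(g + 4)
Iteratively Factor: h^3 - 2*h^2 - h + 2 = (h + 1)*(h^2 - 3*h + 2) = (h - 1)*(h + 1)*(h - 2)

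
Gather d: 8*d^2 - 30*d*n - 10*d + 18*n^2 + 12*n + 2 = 8*d^2 + d*(-30*n - 10) + 18*n^2 + 12*n + 2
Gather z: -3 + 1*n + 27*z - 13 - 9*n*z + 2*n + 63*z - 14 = 3*n + z*(90 - 9*n) - 30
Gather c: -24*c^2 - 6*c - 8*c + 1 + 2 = -24*c^2 - 14*c + 3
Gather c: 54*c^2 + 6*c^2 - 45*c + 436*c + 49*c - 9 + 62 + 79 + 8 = 60*c^2 + 440*c + 140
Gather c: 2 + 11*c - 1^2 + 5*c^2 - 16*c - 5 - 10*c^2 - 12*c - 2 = -5*c^2 - 17*c - 6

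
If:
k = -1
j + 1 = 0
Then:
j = -1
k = -1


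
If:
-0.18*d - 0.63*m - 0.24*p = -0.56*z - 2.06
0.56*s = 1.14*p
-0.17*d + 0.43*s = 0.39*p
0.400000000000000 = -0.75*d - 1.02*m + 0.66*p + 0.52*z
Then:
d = -4.23505843071786*z - 40.9110816878706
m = 2.66399554813578*z + 20.4175464855218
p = -1.4833611574847*z - 14.3294149252586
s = -3.01969949916528*z - 29.1705946692764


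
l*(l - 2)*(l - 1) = l^3 - 3*l^2 + 2*l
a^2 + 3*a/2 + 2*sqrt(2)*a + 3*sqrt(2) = (a + 3/2)*(a + 2*sqrt(2))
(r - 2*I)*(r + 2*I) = r^2 + 4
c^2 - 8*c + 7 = (c - 7)*(c - 1)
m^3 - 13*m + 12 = (m - 3)*(m - 1)*(m + 4)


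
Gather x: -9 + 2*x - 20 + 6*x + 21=8*x - 8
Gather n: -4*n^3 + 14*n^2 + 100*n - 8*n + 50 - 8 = -4*n^3 + 14*n^2 + 92*n + 42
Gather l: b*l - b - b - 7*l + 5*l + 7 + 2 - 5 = -2*b + l*(b - 2) + 4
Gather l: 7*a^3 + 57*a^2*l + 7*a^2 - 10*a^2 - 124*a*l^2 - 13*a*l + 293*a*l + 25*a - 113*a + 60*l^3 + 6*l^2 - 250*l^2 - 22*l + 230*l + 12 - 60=7*a^3 - 3*a^2 - 88*a + 60*l^3 + l^2*(-124*a - 244) + l*(57*a^2 + 280*a + 208) - 48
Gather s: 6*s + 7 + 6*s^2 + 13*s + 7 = 6*s^2 + 19*s + 14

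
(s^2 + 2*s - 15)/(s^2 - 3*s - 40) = (s - 3)/(s - 8)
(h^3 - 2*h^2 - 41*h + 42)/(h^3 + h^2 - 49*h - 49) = (h^2 + 5*h - 6)/(h^2 + 8*h + 7)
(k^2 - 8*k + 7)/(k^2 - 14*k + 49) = (k - 1)/(k - 7)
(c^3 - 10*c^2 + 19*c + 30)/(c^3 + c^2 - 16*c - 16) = (c^2 - 11*c + 30)/(c^2 - 16)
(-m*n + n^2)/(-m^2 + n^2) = n/(m + n)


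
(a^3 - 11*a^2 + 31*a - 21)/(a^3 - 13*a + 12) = (a - 7)/(a + 4)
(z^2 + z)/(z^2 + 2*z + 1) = z/(z + 1)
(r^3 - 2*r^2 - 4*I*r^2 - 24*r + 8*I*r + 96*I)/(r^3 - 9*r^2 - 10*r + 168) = (r - 4*I)/(r - 7)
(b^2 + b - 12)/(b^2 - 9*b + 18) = (b + 4)/(b - 6)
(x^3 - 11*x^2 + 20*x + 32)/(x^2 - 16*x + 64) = (x^2 - 3*x - 4)/(x - 8)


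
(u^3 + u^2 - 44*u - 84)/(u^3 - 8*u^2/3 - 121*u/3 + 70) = 3*(u + 2)/(3*u - 5)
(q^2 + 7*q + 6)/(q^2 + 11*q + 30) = (q + 1)/(q + 5)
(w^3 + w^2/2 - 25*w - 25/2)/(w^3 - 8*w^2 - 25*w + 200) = (w + 1/2)/(w - 8)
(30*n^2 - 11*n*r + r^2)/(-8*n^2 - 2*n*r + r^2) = (-30*n^2 + 11*n*r - r^2)/(8*n^2 + 2*n*r - r^2)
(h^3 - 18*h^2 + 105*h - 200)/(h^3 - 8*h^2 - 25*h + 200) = (h - 5)/(h + 5)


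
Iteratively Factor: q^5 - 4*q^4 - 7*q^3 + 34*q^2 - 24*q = (q + 3)*(q^4 - 7*q^3 + 14*q^2 - 8*q) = (q - 2)*(q + 3)*(q^3 - 5*q^2 + 4*q) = (q - 2)*(q - 1)*(q + 3)*(q^2 - 4*q) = q*(q - 2)*(q - 1)*(q + 3)*(q - 4)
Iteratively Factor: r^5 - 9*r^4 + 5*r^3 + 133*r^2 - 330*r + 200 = (r + 4)*(r^4 - 13*r^3 + 57*r^2 - 95*r + 50) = (r - 1)*(r + 4)*(r^3 - 12*r^2 + 45*r - 50) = (r - 5)*(r - 1)*(r + 4)*(r^2 - 7*r + 10) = (r - 5)*(r - 2)*(r - 1)*(r + 4)*(r - 5)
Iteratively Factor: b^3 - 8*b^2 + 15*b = (b)*(b^2 - 8*b + 15) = b*(b - 5)*(b - 3)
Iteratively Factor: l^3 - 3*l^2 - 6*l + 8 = (l - 1)*(l^2 - 2*l - 8) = (l - 1)*(l + 2)*(l - 4)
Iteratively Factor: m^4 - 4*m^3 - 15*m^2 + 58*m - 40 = (m - 5)*(m^3 + m^2 - 10*m + 8) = (m - 5)*(m + 4)*(m^2 - 3*m + 2) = (m - 5)*(m - 2)*(m + 4)*(m - 1)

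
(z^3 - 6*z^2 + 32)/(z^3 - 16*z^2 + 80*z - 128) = (z + 2)/(z - 8)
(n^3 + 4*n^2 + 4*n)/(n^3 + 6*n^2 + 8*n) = (n + 2)/(n + 4)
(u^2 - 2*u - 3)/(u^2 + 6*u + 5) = (u - 3)/(u + 5)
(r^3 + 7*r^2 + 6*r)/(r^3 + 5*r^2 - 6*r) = (r + 1)/(r - 1)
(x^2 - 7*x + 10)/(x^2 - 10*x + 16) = (x - 5)/(x - 8)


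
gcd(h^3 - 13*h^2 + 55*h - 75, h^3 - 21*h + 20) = 1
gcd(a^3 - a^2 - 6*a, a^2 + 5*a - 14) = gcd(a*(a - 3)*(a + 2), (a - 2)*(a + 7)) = 1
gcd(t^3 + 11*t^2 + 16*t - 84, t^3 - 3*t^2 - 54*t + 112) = t^2 + 5*t - 14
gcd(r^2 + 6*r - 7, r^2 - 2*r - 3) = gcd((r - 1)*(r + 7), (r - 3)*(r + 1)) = 1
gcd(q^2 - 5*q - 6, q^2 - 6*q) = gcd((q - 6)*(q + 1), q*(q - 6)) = q - 6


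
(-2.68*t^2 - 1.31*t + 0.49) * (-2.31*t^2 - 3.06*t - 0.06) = 6.1908*t^4 + 11.2269*t^3 + 3.0375*t^2 - 1.4208*t - 0.0294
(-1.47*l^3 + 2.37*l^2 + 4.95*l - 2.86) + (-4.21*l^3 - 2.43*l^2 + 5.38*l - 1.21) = -5.68*l^3 - 0.0600000000000001*l^2 + 10.33*l - 4.07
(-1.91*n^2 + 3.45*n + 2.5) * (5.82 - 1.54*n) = 2.9414*n^3 - 16.4292*n^2 + 16.229*n + 14.55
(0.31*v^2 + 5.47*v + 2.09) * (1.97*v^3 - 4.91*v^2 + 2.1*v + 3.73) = 0.6107*v^5 + 9.2538*v^4 - 22.0894*v^3 + 2.3814*v^2 + 24.7921*v + 7.7957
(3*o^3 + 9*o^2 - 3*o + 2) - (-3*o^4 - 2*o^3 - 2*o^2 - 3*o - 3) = 3*o^4 + 5*o^3 + 11*o^2 + 5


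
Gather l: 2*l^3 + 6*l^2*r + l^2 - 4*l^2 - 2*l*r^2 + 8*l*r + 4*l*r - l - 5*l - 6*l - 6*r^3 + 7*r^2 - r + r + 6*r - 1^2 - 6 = 2*l^3 + l^2*(6*r - 3) + l*(-2*r^2 + 12*r - 12) - 6*r^3 + 7*r^2 + 6*r - 7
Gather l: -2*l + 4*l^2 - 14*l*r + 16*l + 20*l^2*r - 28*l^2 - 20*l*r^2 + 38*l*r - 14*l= l^2*(20*r - 24) + l*(-20*r^2 + 24*r)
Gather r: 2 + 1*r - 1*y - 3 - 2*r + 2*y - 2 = -r + y - 3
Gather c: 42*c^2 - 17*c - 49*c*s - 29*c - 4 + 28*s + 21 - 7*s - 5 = 42*c^2 + c*(-49*s - 46) + 21*s + 12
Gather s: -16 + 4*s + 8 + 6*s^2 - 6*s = 6*s^2 - 2*s - 8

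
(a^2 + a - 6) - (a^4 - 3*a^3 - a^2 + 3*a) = -a^4 + 3*a^3 + 2*a^2 - 2*a - 6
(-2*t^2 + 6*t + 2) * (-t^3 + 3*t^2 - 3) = 2*t^5 - 12*t^4 + 16*t^3 + 12*t^2 - 18*t - 6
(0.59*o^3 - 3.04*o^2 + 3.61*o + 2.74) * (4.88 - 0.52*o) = -0.3068*o^4 + 4.46*o^3 - 16.7124*o^2 + 16.192*o + 13.3712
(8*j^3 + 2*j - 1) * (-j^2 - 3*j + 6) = -8*j^5 - 24*j^4 + 46*j^3 - 5*j^2 + 15*j - 6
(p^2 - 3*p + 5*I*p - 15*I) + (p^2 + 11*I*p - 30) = 2*p^2 - 3*p + 16*I*p - 30 - 15*I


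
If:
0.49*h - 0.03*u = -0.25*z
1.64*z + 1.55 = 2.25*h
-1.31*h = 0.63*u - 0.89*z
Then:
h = 0.23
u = -1.37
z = -0.62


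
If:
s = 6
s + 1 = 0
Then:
No Solution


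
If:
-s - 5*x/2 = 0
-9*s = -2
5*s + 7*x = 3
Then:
No Solution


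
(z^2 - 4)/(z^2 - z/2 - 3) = 2*(z + 2)/(2*z + 3)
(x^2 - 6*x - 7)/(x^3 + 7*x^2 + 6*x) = (x - 7)/(x*(x + 6))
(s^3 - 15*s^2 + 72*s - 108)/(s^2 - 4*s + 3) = (s^2 - 12*s + 36)/(s - 1)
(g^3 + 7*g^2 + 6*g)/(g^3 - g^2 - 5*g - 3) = g*(g + 6)/(g^2 - 2*g - 3)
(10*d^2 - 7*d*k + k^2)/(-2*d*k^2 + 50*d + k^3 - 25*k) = (-5*d + k)/(k^2 - 25)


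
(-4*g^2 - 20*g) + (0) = -4*g^2 - 20*g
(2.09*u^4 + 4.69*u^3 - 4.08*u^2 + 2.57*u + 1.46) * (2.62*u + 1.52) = 5.4758*u^5 + 15.4646*u^4 - 3.5608*u^3 + 0.5318*u^2 + 7.7316*u + 2.2192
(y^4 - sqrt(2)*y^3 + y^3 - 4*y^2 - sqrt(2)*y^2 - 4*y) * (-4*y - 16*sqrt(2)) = -4*y^5 - 12*sqrt(2)*y^4 - 4*y^4 - 12*sqrt(2)*y^3 + 48*y^3 + 48*y^2 + 64*sqrt(2)*y^2 + 64*sqrt(2)*y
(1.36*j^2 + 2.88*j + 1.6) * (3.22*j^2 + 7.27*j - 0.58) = 4.3792*j^4 + 19.1608*j^3 + 25.3008*j^2 + 9.9616*j - 0.928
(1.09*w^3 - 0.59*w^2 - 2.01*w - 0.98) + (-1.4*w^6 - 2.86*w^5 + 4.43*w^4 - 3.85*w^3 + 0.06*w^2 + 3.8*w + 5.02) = -1.4*w^6 - 2.86*w^5 + 4.43*w^4 - 2.76*w^3 - 0.53*w^2 + 1.79*w + 4.04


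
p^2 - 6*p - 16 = (p - 8)*(p + 2)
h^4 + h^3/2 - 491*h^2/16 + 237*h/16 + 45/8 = (h - 5)*(h - 3/4)*(h + 1/4)*(h + 6)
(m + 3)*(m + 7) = m^2 + 10*m + 21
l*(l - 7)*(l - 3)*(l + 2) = l^4 - 8*l^3 + l^2 + 42*l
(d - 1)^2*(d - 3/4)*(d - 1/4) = d^4 - 3*d^3 + 51*d^2/16 - 11*d/8 + 3/16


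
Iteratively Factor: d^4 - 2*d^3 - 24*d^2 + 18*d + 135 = (d - 3)*(d^3 + d^2 - 21*d - 45) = (d - 3)*(d + 3)*(d^2 - 2*d - 15) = (d - 3)*(d + 3)^2*(d - 5)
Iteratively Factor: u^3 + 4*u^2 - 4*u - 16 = (u + 2)*(u^2 + 2*u - 8) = (u - 2)*(u + 2)*(u + 4)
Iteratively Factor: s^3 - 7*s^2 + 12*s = (s)*(s^2 - 7*s + 12) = s*(s - 4)*(s - 3)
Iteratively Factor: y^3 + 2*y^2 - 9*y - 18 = (y - 3)*(y^2 + 5*y + 6) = (y - 3)*(y + 2)*(y + 3)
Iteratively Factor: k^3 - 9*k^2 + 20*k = (k - 5)*(k^2 - 4*k) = k*(k - 5)*(k - 4)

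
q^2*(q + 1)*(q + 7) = q^4 + 8*q^3 + 7*q^2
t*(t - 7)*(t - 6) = t^3 - 13*t^2 + 42*t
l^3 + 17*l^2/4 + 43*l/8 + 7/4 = (l + 1/2)*(l + 7/4)*(l + 2)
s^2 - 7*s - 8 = (s - 8)*(s + 1)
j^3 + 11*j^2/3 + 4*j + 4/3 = (j + 2/3)*(j + 1)*(j + 2)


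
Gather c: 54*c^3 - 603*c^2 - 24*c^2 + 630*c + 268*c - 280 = 54*c^3 - 627*c^2 + 898*c - 280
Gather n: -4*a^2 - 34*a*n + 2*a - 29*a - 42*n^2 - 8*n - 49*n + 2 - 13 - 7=-4*a^2 - 27*a - 42*n^2 + n*(-34*a - 57) - 18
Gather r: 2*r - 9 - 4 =2*r - 13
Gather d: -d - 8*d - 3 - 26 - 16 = -9*d - 45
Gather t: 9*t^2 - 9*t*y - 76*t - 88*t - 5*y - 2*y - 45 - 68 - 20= 9*t^2 + t*(-9*y - 164) - 7*y - 133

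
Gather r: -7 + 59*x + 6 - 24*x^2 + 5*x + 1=-24*x^2 + 64*x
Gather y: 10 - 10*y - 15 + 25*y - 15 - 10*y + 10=5*y - 10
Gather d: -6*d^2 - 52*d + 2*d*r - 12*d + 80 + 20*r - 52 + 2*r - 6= -6*d^2 + d*(2*r - 64) + 22*r + 22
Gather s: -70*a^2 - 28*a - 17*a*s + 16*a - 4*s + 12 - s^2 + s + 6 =-70*a^2 - 12*a - s^2 + s*(-17*a - 3) + 18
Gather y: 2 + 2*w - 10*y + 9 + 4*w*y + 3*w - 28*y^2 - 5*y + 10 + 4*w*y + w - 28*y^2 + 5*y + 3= 6*w - 56*y^2 + y*(8*w - 10) + 24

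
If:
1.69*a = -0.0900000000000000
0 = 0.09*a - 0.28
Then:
No Solution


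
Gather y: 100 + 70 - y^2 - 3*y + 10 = -y^2 - 3*y + 180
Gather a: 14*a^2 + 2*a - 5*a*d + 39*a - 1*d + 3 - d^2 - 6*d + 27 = 14*a^2 + a*(41 - 5*d) - d^2 - 7*d + 30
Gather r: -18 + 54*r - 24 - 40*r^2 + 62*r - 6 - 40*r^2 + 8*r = -80*r^2 + 124*r - 48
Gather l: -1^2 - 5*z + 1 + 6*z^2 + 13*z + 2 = 6*z^2 + 8*z + 2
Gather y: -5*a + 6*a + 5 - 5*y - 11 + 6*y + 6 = a + y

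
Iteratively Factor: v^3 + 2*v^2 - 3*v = (v + 3)*(v^2 - v) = (v - 1)*(v + 3)*(v)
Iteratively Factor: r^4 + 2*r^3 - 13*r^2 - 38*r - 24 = (r + 2)*(r^3 - 13*r - 12) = (r + 1)*(r + 2)*(r^2 - r - 12) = (r - 4)*(r + 1)*(r + 2)*(r + 3)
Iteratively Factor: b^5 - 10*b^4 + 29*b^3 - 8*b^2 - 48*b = (b - 4)*(b^4 - 6*b^3 + 5*b^2 + 12*b) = b*(b - 4)*(b^3 - 6*b^2 + 5*b + 12) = b*(b - 4)*(b - 3)*(b^2 - 3*b - 4) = b*(b - 4)*(b - 3)*(b + 1)*(b - 4)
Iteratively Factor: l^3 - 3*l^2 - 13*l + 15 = (l + 3)*(l^2 - 6*l + 5) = (l - 5)*(l + 3)*(l - 1)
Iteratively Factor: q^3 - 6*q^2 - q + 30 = (q + 2)*(q^2 - 8*q + 15) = (q - 5)*(q + 2)*(q - 3)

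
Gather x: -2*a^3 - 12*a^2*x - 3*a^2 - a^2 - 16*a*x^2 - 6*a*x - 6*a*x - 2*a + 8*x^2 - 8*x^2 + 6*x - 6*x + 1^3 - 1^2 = -2*a^3 - 4*a^2 - 16*a*x^2 - 2*a + x*(-12*a^2 - 12*a)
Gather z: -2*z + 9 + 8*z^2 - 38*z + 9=8*z^2 - 40*z + 18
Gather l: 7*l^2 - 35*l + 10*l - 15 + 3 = 7*l^2 - 25*l - 12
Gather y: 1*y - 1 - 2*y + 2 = 1 - y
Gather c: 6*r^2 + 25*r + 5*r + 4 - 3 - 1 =6*r^2 + 30*r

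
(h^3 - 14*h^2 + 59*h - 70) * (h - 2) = h^4 - 16*h^3 + 87*h^2 - 188*h + 140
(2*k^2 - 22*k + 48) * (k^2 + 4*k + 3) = 2*k^4 - 14*k^3 - 34*k^2 + 126*k + 144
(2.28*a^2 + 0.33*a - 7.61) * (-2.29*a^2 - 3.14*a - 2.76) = -5.2212*a^4 - 7.9149*a^3 + 10.0979*a^2 + 22.9846*a + 21.0036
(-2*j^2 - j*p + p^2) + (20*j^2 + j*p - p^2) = 18*j^2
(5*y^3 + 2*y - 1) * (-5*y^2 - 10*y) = -25*y^5 - 50*y^4 - 10*y^3 - 15*y^2 + 10*y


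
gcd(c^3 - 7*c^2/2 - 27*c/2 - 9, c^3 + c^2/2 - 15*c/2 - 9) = c + 3/2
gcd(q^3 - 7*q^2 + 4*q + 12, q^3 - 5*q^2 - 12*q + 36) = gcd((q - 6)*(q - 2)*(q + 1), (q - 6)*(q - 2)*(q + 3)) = q^2 - 8*q + 12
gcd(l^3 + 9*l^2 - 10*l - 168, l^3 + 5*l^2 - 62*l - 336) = l^2 + 13*l + 42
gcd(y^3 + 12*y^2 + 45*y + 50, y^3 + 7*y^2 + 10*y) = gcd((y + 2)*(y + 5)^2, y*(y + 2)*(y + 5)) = y^2 + 7*y + 10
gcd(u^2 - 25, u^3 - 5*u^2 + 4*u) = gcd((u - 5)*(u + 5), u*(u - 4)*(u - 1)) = 1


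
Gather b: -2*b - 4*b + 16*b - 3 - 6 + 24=10*b + 15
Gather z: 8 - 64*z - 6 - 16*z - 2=-80*z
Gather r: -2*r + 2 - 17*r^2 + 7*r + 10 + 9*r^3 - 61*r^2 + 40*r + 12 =9*r^3 - 78*r^2 + 45*r + 24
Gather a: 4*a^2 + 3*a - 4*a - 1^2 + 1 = 4*a^2 - a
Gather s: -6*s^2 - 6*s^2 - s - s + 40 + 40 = -12*s^2 - 2*s + 80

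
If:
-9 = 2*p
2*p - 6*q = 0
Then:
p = -9/2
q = -3/2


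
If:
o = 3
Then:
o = 3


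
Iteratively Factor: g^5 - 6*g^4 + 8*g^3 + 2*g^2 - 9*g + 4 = (g - 1)*(g^4 - 5*g^3 + 3*g^2 + 5*g - 4) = (g - 1)*(g + 1)*(g^3 - 6*g^2 + 9*g - 4) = (g - 1)^2*(g + 1)*(g^2 - 5*g + 4) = (g - 4)*(g - 1)^2*(g + 1)*(g - 1)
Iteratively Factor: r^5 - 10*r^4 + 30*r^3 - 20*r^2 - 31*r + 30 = (r + 1)*(r^4 - 11*r^3 + 41*r^2 - 61*r + 30) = (r - 2)*(r + 1)*(r^3 - 9*r^2 + 23*r - 15) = (r - 3)*(r - 2)*(r + 1)*(r^2 - 6*r + 5) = (r - 3)*(r - 2)*(r - 1)*(r + 1)*(r - 5)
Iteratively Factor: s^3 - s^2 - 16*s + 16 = (s + 4)*(s^2 - 5*s + 4) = (s - 4)*(s + 4)*(s - 1)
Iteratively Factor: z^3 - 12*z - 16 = (z - 4)*(z^2 + 4*z + 4) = (z - 4)*(z + 2)*(z + 2)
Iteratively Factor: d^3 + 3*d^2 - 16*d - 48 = (d - 4)*(d^2 + 7*d + 12) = (d - 4)*(d + 3)*(d + 4)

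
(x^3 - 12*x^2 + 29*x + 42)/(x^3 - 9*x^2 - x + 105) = (x^2 - 5*x - 6)/(x^2 - 2*x - 15)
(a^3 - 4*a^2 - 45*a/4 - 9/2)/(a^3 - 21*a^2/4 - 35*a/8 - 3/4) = 2*(2*a + 3)/(4*a + 1)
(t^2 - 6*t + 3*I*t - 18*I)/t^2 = (t^2 + 3*t*(-2 + I) - 18*I)/t^2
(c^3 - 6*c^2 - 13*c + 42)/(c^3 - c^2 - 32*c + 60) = (c^2 - 4*c - 21)/(c^2 + c - 30)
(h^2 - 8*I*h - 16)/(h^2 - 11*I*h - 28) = (h - 4*I)/(h - 7*I)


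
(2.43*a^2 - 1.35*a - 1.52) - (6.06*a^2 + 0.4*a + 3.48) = -3.63*a^2 - 1.75*a - 5.0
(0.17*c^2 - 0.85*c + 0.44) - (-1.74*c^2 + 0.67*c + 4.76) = 1.91*c^2 - 1.52*c - 4.32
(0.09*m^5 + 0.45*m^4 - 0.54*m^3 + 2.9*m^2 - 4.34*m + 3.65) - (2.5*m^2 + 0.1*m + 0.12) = 0.09*m^5 + 0.45*m^4 - 0.54*m^3 + 0.4*m^2 - 4.44*m + 3.53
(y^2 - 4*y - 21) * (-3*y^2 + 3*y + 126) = -3*y^4 + 15*y^3 + 177*y^2 - 567*y - 2646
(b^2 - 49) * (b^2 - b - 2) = b^4 - b^3 - 51*b^2 + 49*b + 98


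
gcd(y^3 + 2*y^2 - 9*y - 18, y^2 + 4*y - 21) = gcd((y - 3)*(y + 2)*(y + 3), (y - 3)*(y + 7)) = y - 3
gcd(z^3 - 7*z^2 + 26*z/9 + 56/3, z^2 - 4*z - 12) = z - 6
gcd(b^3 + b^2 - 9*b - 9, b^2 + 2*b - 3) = b + 3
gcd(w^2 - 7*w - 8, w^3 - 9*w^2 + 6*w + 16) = w^2 - 7*w - 8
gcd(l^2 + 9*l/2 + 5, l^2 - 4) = l + 2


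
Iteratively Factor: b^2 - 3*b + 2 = (b - 2)*(b - 1)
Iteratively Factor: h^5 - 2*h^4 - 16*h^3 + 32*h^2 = (h - 2)*(h^4 - 16*h^2) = h*(h - 2)*(h^3 - 16*h) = h*(h - 2)*(h + 4)*(h^2 - 4*h) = h^2*(h - 2)*(h + 4)*(h - 4)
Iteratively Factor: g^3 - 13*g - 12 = (g + 1)*(g^2 - g - 12) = (g + 1)*(g + 3)*(g - 4)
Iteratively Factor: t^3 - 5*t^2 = (t - 5)*(t^2) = t*(t - 5)*(t)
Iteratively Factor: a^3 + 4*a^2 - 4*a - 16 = (a - 2)*(a^2 + 6*a + 8) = (a - 2)*(a + 2)*(a + 4)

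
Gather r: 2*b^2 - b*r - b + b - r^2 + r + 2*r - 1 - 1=2*b^2 - r^2 + r*(3 - b) - 2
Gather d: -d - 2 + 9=7 - d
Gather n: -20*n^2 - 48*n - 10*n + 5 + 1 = -20*n^2 - 58*n + 6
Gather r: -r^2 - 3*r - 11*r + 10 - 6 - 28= -r^2 - 14*r - 24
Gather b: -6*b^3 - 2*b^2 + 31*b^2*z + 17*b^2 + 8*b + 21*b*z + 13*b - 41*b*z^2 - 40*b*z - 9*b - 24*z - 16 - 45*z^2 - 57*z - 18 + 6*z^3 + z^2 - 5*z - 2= -6*b^3 + b^2*(31*z + 15) + b*(-41*z^2 - 19*z + 12) + 6*z^3 - 44*z^2 - 86*z - 36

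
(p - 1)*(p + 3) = p^2 + 2*p - 3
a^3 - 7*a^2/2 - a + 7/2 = (a - 7/2)*(a - 1)*(a + 1)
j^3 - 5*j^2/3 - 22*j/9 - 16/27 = (j - 8/3)*(j + 1/3)*(j + 2/3)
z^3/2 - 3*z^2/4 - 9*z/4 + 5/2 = (z/2 + 1)*(z - 5/2)*(z - 1)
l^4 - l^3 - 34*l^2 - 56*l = l*(l - 7)*(l + 2)*(l + 4)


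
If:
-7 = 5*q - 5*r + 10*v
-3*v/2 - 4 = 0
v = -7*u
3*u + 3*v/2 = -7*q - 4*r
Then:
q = 1952/1155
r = -2591/1155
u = 8/21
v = -8/3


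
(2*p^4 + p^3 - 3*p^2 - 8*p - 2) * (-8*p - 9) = -16*p^5 - 26*p^4 + 15*p^3 + 91*p^2 + 88*p + 18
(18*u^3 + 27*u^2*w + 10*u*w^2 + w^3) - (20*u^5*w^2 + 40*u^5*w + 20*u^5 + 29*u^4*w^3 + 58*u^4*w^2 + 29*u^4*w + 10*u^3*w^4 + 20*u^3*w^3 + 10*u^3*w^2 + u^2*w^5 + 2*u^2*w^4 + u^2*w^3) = -20*u^5*w^2 - 40*u^5*w - 20*u^5 - 29*u^4*w^3 - 58*u^4*w^2 - 29*u^4*w - 10*u^3*w^4 - 20*u^3*w^3 - 10*u^3*w^2 + 18*u^3 - u^2*w^5 - 2*u^2*w^4 - u^2*w^3 + 27*u^2*w + 10*u*w^2 + w^3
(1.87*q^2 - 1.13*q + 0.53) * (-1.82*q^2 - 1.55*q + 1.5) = -3.4034*q^4 - 0.8419*q^3 + 3.5919*q^2 - 2.5165*q + 0.795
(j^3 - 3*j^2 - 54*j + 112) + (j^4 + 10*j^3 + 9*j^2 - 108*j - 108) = j^4 + 11*j^3 + 6*j^2 - 162*j + 4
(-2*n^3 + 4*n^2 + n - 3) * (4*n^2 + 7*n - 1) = -8*n^5 + 2*n^4 + 34*n^3 - 9*n^2 - 22*n + 3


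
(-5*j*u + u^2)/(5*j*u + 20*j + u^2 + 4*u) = u*(-5*j + u)/(5*j*u + 20*j + u^2 + 4*u)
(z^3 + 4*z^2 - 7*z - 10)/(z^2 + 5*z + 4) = (z^2 + 3*z - 10)/(z + 4)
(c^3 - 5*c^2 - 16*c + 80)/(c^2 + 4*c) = c - 9 + 20/c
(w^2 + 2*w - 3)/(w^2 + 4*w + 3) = (w - 1)/(w + 1)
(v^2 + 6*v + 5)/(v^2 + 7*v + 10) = (v + 1)/(v + 2)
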